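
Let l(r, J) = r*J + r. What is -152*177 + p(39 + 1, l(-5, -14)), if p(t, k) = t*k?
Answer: -24304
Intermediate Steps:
l(r, J) = r + J*r (l(r, J) = J*r + r = r + J*r)
p(t, k) = k*t
-152*177 + p(39 + 1, l(-5, -14)) = -152*177 + (-5*(1 - 14))*(39 + 1) = -26904 - 5*(-13)*40 = -26904 + 65*40 = -26904 + 2600 = -24304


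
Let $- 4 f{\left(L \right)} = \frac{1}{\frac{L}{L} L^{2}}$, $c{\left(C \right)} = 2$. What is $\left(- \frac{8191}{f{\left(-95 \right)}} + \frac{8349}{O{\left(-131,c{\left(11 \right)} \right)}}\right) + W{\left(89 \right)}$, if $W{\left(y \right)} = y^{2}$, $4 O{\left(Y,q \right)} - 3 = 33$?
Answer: $\frac{887111846}{3} \approx 2.957 \cdot 10^{8}$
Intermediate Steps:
$O{\left(Y,q \right)} = 9$ ($O{\left(Y,q \right)} = \frac{3}{4} + \frac{1}{4} \cdot 33 = \frac{3}{4} + \frac{33}{4} = 9$)
$f{\left(L \right)} = - \frac{1}{4 L^{2}}$ ($f{\left(L \right)} = - \frac{1}{4 \frac{L}{L} L^{2}} = - \frac{1}{4 \cdot 1 L^{2}} = - \frac{1}{4 L^{2}}$)
$\left(- \frac{8191}{f{\left(-95 \right)}} + \frac{8349}{O{\left(-131,c{\left(11 \right)} \right)}}\right) + W{\left(89 \right)} = \left(- \frac{8191}{\left(- \frac{1}{4}\right) \frac{1}{9025}} + \frac{8349}{9}\right) + 89^{2} = \left(- \frac{8191}{\left(- \frac{1}{4}\right) \frac{1}{9025}} + 8349 \cdot \frac{1}{9}\right) + 7921 = \left(- \frac{8191}{- \frac{1}{36100}} + \frac{2783}{3}\right) + 7921 = \left(\left(-8191\right) \left(-36100\right) + \frac{2783}{3}\right) + 7921 = \left(295695100 + \frac{2783}{3}\right) + 7921 = \frac{887088083}{3} + 7921 = \frac{887111846}{3}$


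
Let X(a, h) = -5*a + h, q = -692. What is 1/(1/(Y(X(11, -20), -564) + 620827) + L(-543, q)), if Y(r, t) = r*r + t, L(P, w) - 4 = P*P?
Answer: 625888/184544954465 ≈ 3.3915e-6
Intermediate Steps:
L(P, w) = 4 + P² (L(P, w) = 4 + P*P = 4 + P²)
X(a, h) = h - 5*a
Y(r, t) = t + r² (Y(r, t) = r² + t = t + r²)
1/(1/(Y(X(11, -20), -564) + 620827) + L(-543, q)) = 1/(1/((-564 + (-20 - 5*11)²) + 620827) + (4 + (-543)²)) = 1/(1/((-564 + (-20 - 55)²) + 620827) + (4 + 294849)) = 1/(1/((-564 + (-75)²) + 620827) + 294853) = 1/(1/((-564 + 5625) + 620827) + 294853) = 1/(1/(5061 + 620827) + 294853) = 1/(1/625888 + 294853) = 1/(184544954465/625888) = 625888/184544954465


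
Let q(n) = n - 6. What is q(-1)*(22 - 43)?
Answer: 147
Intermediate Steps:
q(n) = -6 + n
q(-1)*(22 - 43) = (-6 - 1)*(22 - 43) = -7*(-21) = 147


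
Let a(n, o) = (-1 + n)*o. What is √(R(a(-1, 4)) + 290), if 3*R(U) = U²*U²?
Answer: √14898/3 ≈ 40.686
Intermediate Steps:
a(n, o) = o*(-1 + n)
R(U) = U⁴/3 (R(U) = (U²*U²)/3 = U⁴/3)
√(R(a(-1, 4)) + 290) = √((4*(-1 - 1))⁴/3 + 290) = √((4*(-2))⁴/3 + 290) = √((⅓)*(-8)⁴ + 290) = √((⅓)*4096 + 290) = √(4096/3 + 290) = √(4966/3) = √14898/3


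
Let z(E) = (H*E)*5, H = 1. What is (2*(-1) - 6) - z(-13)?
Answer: 57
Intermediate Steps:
z(E) = 5*E (z(E) = (1*E)*5 = E*5 = 5*E)
(2*(-1) - 6) - z(-13) = (2*(-1) - 6) - 5*(-13) = (-2 - 6) - 1*(-65) = -8 + 65 = 57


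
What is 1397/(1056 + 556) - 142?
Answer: -227507/1612 ≈ -141.13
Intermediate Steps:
1397/(1056 + 556) - 142 = 1397/1612 - 142 = -227507/1612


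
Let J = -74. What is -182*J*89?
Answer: 1198652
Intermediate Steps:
-182*J*89 = -182*(-74)*89 = 13468*89 = 1198652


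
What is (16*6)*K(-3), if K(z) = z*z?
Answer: 864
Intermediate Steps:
K(z) = z²
(16*6)*K(-3) = (16*6)*(-3)² = 96*9 = 864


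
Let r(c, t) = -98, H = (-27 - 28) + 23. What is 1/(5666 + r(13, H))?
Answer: 1/5568 ≈ 0.00017960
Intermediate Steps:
H = -32 (H = -55 + 23 = -32)
1/(5666 + r(13, H)) = 1/(5666 - 98) = 1/5568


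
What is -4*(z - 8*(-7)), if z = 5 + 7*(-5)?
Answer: -104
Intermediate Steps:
z = -30 (z = 5 - 35 = -30)
-4*(z - 8*(-7)) = -4*(-30 - 8*(-7)) = -4*(-30 + 56) = -4*26 = -104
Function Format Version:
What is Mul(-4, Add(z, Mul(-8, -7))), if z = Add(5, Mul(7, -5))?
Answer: -104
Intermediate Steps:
z = -30 (z = Add(5, -35) = -30)
Mul(-4, Add(z, Mul(-8, -7))) = Mul(-4, Add(-30, Mul(-8, -7))) = Mul(-4, Add(-30, 56)) = Mul(-4, 26) = -104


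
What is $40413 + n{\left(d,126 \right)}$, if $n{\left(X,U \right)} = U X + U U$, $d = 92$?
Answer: $67881$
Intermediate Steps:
$n{\left(X,U \right)} = U^{2} + U X$ ($n{\left(X,U \right)} = U X + U^{2} = U^{2} + U X$)
$40413 + n{\left(d,126 \right)} = 40413 + 126 \left(126 + 92\right) = 40413 + 126 \cdot 218 = 40413 + 27468 = 67881$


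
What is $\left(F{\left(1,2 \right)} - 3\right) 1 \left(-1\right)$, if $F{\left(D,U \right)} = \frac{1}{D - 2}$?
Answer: $4$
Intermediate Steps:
$F{\left(D,U \right)} = \frac{1}{-2 + D}$
$\left(F{\left(1,2 \right)} - 3\right) 1 \left(-1\right) = \left(\frac{1}{-2 + 1} - 3\right) 1 \left(-1\right) = \left(\frac{1}{-1} - 3\right) 1 \left(-1\right) = \left(-1 - 3\right) 1 \left(-1\right) = \left(-4\right) 1 \left(-1\right) = \left(-4\right) \left(-1\right) = 4$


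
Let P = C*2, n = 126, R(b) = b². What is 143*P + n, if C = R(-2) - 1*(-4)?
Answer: 2414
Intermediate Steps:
C = 8 (C = (-2)² - 1*(-4) = 4 + 4 = 8)
P = 16 (P = 8*2 = 16)
143*P + n = 143*16 + 126 = 2288 + 126 = 2414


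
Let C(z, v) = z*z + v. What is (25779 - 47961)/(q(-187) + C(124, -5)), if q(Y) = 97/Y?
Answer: -2074017/1437140 ≈ -1.4432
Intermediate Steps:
C(z, v) = v + z**2 (C(z, v) = z**2 + v = v + z**2)
(25779 - 47961)/(q(-187) + C(124, -5)) = (25779 - 47961)/(97/(-187) + (-5 + 124**2)) = -22182/(97*(-1/187) + (-5 + 15376)) = -22182/(-97/187 + 15371) = -22182/2874280/187 = -22182*187/2874280 = -2074017/1437140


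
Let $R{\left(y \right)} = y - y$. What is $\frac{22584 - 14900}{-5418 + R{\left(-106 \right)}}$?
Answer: $- \frac{3842}{2709} \approx -1.4182$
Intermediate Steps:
$R{\left(y \right)} = 0$
$\frac{22584 - 14900}{-5418 + R{\left(-106 \right)}} = \frac{22584 - 14900}{-5418 + 0} = \frac{7684}{-5418} = 7684 \left(- \frac{1}{5418}\right) = - \frac{3842}{2709}$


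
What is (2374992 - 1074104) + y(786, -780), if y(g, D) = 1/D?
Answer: 1014692639/780 ≈ 1.3009e+6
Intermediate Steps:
(2374992 - 1074104) + y(786, -780) = (2374992 - 1074104) + 1/(-780) = 1300888 - 1/780 = 1014692639/780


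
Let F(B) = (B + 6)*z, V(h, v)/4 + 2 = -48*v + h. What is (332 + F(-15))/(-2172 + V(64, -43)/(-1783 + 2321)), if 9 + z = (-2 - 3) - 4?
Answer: -66443/290008 ≈ -0.22911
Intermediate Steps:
z = -18 (z = -9 + ((-2 - 3) - 4) = -9 + (-5 - 4) = -9 - 9 = -18)
V(h, v) = -8 - 192*v + 4*h (V(h, v) = -8 + 4*(-48*v + h) = -8 + 4*(h - 48*v) = -8 + (-192*v + 4*h) = -8 - 192*v + 4*h)
F(B) = -108 - 18*B (F(B) = (B + 6)*(-18) = (6 + B)*(-18) = -108 - 18*B)
(332 + F(-15))/(-2172 + V(64, -43)/(-1783 + 2321)) = (332 + (-108 - 18*(-15)))/(-2172 + (-8 - 192*(-43) + 4*64)/(-1783 + 2321)) = (332 + (-108 + 270))/(-2172 + (-8 + 8256 + 256)/538) = (332 + 162)/(-2172 + 8504*(1/538)) = 494/(-2172 + 4252/269) = 494/(-580016/269) = 494*(-269/580016) = -66443/290008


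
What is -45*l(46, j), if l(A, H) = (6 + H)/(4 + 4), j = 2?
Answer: -45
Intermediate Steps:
l(A, H) = ¾ + H/8 (l(A, H) = (6 + H)/8 = (6 + H)*(⅛) = ¾ + H/8)
-45*l(46, j) = -45*(¾ + (⅛)*2) = -45*(¾ + ¼) = -45*1 = -45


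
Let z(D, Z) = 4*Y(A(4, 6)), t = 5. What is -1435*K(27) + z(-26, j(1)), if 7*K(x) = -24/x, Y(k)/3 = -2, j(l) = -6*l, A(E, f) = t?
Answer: 1424/9 ≈ 158.22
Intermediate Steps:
A(E, f) = 5
Y(k) = -6 (Y(k) = 3*(-2) = -6)
z(D, Z) = -24 (z(D, Z) = 4*(-6) = -24)
K(x) = -24/(7*x) (K(x) = (-24/x)/7 = -24/(7*x))
-1435*K(27) + z(-26, j(1)) = -(-4920)/27 - 24 = -1435*(-8/63) - 24 = 1640/9 - 24 = 1424/9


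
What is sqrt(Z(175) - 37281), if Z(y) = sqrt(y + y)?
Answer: sqrt(-37281 + 5*sqrt(14)) ≈ 193.03*I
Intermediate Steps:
Z(y) = sqrt(2)*sqrt(y) (Z(y) = sqrt(2*y) = sqrt(2)*sqrt(y))
sqrt(Z(175) - 37281) = sqrt(sqrt(2)*sqrt(175) - 37281) = sqrt(sqrt(2)*(5*sqrt(7)) - 37281) = sqrt(5*sqrt(14) - 37281) = sqrt(-37281 + 5*sqrt(14))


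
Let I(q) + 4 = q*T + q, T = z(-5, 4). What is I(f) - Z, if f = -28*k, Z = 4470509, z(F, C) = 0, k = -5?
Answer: -4470373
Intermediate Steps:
T = 0
f = 140 (f = -28*(-5) = 140)
I(q) = -4 + q (I(q) = -4 + (q*0 + q) = -4 + (0 + q) = -4 + q)
I(f) - Z = (-4 + 140) - 1*4470509 = 136 - 4470509 = -4470373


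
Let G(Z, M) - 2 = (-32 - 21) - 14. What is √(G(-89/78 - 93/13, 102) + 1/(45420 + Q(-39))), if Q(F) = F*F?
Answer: 2*I*√35806172331/46941 ≈ 8.0623*I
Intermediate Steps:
Q(F) = F²
G(Z, M) = -65 (G(Z, M) = 2 + ((-32 - 21) - 14) = 2 + (-53 - 14) = 2 - 67 = -65)
√(G(-89/78 - 93/13, 102) + 1/(45420 + Q(-39))) = √(-65 + 1/(45420 + (-39)²)) = √(-65 + 1/(45420 + 1521)) = √(-65 + 1/46941) = √(-3051164/46941) = 2*I*√35806172331/46941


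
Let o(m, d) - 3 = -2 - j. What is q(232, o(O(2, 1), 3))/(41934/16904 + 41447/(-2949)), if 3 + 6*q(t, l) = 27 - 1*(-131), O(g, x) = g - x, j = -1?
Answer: -643894490/288478361 ≈ -2.2320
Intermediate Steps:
o(m, d) = 2 (o(m, d) = 3 + (-2 - 1*(-1)) = 3 + (-2 + 1) = 3 - 1 = 2)
q(t, l) = 155/6 (q(t, l) = -1/2 + (27 - 1*(-131))/6 = -1/2 + (27 + 131)/6 = -1/2 + (1/6)*158 = -1/2 + 79/3 = 155/6)
q(232, o(O(2, 1), 3))/(41934/16904 + 41447/(-2949)) = 155/(6*(41934/16904 + 41447/(-2949))) = 155/(6*(41934*(1/16904) + 41447*(-1/2949))) = 155/(6*(20967/8452 - 41447/2949)) = 155/(6*(-288478361/24924948)) = (155/6)*(-24924948/288478361) = -643894490/288478361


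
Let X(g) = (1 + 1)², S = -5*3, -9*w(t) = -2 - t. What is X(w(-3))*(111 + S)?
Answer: 384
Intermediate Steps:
w(t) = 2/9 + t/9 (w(t) = -(-2 - t)/9 = 2/9 + t/9)
S = -15
X(g) = 4 (X(g) = 2² = 4)
X(w(-3))*(111 + S) = 4*(111 - 15) = 4*96 = 384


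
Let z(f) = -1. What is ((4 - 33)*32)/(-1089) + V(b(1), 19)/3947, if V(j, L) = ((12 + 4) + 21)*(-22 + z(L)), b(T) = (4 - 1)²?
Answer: 2736077/4298283 ≈ 0.63655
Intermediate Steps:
b(T) = 9 (b(T) = 3² = 9)
V(j, L) = -851 (V(j, L) = ((12 + 4) + 21)*(-22 - 1) = (16 + 21)*(-23) = 37*(-23) = -851)
((4 - 33)*32)/(-1089) + V(b(1), 19)/3947 = ((4 - 33)*32)/(-1089) - 851/3947 = -29*32*(-1/1089) - 851*1/3947 = -928*(-1/1089) - 851/3947 = 928/1089 - 851/3947 = 2736077/4298283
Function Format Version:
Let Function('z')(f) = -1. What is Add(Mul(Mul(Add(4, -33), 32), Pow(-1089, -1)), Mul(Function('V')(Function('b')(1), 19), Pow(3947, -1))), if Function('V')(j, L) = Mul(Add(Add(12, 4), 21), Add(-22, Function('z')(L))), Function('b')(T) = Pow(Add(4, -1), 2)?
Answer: Rational(2736077, 4298283) ≈ 0.63655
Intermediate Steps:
Function('b')(T) = 9 (Function('b')(T) = Pow(3, 2) = 9)
Function('V')(j, L) = -851 (Function('V')(j, L) = Mul(Add(Add(12, 4), 21), Add(-22, -1)) = Mul(Add(16, 21), -23) = Mul(37, -23) = -851)
Add(Mul(Mul(Add(4, -33), 32), Pow(-1089, -1)), Mul(Function('V')(Function('b')(1), 19), Pow(3947, -1))) = Add(Mul(Mul(Add(4, -33), 32), Pow(-1089, -1)), Mul(-851, Pow(3947, -1))) = Add(Mul(Mul(-29, 32), Rational(-1, 1089)), Mul(-851, Rational(1, 3947))) = Add(Mul(-928, Rational(-1, 1089)), Rational(-851, 3947)) = Add(Rational(928, 1089), Rational(-851, 3947)) = Rational(2736077, 4298283)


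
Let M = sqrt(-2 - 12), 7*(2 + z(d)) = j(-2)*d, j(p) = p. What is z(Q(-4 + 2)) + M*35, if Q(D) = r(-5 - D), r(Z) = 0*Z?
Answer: -2 + 35*I*sqrt(14) ≈ -2.0 + 130.96*I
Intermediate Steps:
r(Z) = 0
Q(D) = 0
z(d) = -2 - 2*d/7 (z(d) = -2 + (-2*d)/7 = -2 - 2*d/7)
M = I*sqrt(14) (M = sqrt(-14) = I*sqrt(14) ≈ 3.7417*I)
z(Q(-4 + 2)) + M*35 = (-2 - 2/7*0) + (I*sqrt(14))*35 = (-2 + 0) + 35*I*sqrt(14) = -2 + 35*I*sqrt(14)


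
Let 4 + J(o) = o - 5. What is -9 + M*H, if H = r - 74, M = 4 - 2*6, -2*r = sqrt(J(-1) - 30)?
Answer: 583 + 8*I*sqrt(10) ≈ 583.0 + 25.298*I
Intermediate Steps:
J(o) = -9 + o (J(o) = -4 + (o - 5) = -4 + (-5 + o) = -9 + o)
r = -I*sqrt(10) (r = -sqrt((-9 - 1) - 30)/2 = -sqrt(-10 - 30)/2 = -I*sqrt(10) ≈ -3.1623*I)
M = -8 (M = 4 - 12 = -8)
H = -74 - I*sqrt(10) (H = -I*sqrt(10) - 74 = -74 - I*sqrt(10) ≈ -74.0 - 3.1623*I)
-9 + M*H = -9 - 8*(-74 - I*sqrt(10)) = -9 + (592 + 8*I*sqrt(10)) = 583 + 8*I*sqrt(10)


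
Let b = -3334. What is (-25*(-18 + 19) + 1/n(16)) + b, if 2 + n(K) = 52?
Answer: -167949/50 ≈ -3359.0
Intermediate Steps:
n(K) = 50 (n(K) = -2 + 52 = 50)
(-25*(-18 + 19) + 1/n(16)) + b = (-25*(-18 + 19) + 1/50) - 3334 = (-25*1 + 1/50) - 3334 = (-25 + 1/50) - 3334 = -1249/50 - 3334 = -167949/50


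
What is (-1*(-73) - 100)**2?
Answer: 729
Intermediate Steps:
(-1*(-73) - 100)**2 = (73 - 100)**2 = (-27)**2 = 729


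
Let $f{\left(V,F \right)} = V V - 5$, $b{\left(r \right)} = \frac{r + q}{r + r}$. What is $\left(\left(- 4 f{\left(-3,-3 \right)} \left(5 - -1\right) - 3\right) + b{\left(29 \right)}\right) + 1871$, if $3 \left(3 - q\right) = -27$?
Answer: $\frac{102817}{58} \approx 1772.7$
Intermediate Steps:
$q = 12$ ($q = 3 - -9 = 3 + 9 = 12$)
$b{\left(r \right)} = \frac{12 + r}{2 r}$ ($b{\left(r \right)} = \frac{r + 12}{r + r} = \frac{12 + r}{2 r}$)
$f{\left(V,F \right)} = -5 + V^{2}$ ($f{\left(V,F \right)} = V^{2} - 5 = -5 + V^{2}$)
$\left(\left(- 4 f{\left(-3,-3 \right)} \left(5 - -1\right) - 3\right) + b{\left(29 \right)}\right) + 1871 = \left(\left(- 4 \left(-5 + \left(-3\right)^{2}\right) \left(5 - -1\right) - 3\right) + \frac{12 + 29}{2 \cdot 29}\right) + 1871 = \left(\left(- 4 \left(-5 + 9\right) \left(5 + 1\right) - 3\right) + \frac{1}{2} \cdot \frac{1}{29} \cdot 41\right) + 1871 = \left(\left(\left(-4\right) 4 \cdot 6 - 3\right) + \frac{41}{58}\right) + 1871 = \left(\left(\left(-16\right) 6 - 3\right) + \frac{41}{58}\right) + 1871 = \left(\left(-96 - 3\right) + \frac{41}{58}\right) + 1871 = \left(-99 + \frac{41}{58}\right) + 1871 = - \frac{5701}{58} + 1871 = \frac{102817}{58}$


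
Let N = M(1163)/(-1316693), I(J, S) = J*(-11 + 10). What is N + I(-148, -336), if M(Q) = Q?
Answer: 194869401/1316693 ≈ 148.00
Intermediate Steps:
I(J, S) = -J (I(J, S) = J*(-1) = -J)
N = -1163/1316693 (N = 1163/(-1316693) = 1163*(-1/1316693) = -1163/1316693 ≈ -0.00088327)
N + I(-148, -336) = -1163/1316693 - 1*(-148) = -1163/1316693 + 148 = 194869401/1316693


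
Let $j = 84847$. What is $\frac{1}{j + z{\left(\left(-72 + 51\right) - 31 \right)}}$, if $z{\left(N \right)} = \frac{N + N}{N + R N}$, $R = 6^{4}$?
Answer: $\frac{1297}{110046561} \approx 1.1786 \cdot 10^{-5}$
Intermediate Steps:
$R = 1296$
$z{\left(N \right)} = \frac{2}{1297}$ ($z{\left(N \right)} = \frac{N + N}{N + 1296 N} = \frac{2 N}{1297 N} = 2 N \frac{1}{1297 N} = \frac{2}{1297}$)
$\frac{1}{j + z{\left(\left(-72 + 51\right) - 31 \right)}} = \frac{1}{84847 + \frac{2}{1297}} = \frac{1}{\frac{110046561}{1297}} = \frac{1297}{110046561}$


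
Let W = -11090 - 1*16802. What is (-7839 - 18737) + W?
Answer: -54468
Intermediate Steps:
W = -27892 (W = -11090 - 16802 = -27892)
(-7839 - 18737) + W = (-7839 - 18737) - 27892 = -26576 - 27892 = -54468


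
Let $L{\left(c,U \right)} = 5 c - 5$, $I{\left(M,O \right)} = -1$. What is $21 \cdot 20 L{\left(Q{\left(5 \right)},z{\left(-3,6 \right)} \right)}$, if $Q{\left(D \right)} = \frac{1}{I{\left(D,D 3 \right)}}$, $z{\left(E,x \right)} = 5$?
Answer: $-4200$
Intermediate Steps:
$Q{\left(D \right)} = -1$ ($Q{\left(D \right)} = \frac{1}{-1} = -1$)
$L{\left(c,U \right)} = -5 + 5 c$
$21 \cdot 20 L{\left(Q{\left(5 \right)},z{\left(-3,6 \right)} \right)} = 21 \cdot 20 \left(-5 + 5 \left(-1\right)\right) = 420 \left(-5 - 5\right) = 420 \left(-10\right) = -4200$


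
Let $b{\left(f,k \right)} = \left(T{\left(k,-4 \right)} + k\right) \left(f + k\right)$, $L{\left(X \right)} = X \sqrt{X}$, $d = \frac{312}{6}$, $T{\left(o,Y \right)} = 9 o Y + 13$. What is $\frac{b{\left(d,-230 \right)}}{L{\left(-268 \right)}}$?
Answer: $- \frac{717607 i \sqrt{67}}{17956} \approx - 327.13 i$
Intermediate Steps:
$T{\left(o,Y \right)} = 13 + 9 Y o$ ($T{\left(o,Y \right)} = 9 Y o + 13 = 13 + 9 Y o$)
$d = 52$ ($d = 312 \cdot \frac{1}{6} = 52$)
$L{\left(X \right)} = X^{\frac{3}{2}}$
$b{\left(f,k \right)} = \left(13 - 35 k\right) \left(f + k\right)$ ($b{\left(f,k \right)} = \left(\left(13 + 9 \left(-4\right) k\right) + k\right) \left(f + k\right) = \left(\left(13 - 36 k\right) + k\right) \left(f + k\right) = \left(13 - 35 k\right) \left(f + k\right)$)
$\frac{b{\left(d,-230 \right)}}{L{\left(-268 \right)}} = \frac{- 35 \left(-230\right)^{2} + 13 \cdot 52 + 13 \left(-230\right) - 1820 \left(-230\right)}{\left(-268\right)^{\frac{3}{2}}} = \frac{\left(-35\right) 52900 + 676 - 2990 + 418600}{\left(-536\right) i \sqrt{67}} = \left(-1851500 + 676 - 2990 + 418600\right) \frac{i \sqrt{67}}{35912} = - 1435214 \frac{i \sqrt{67}}{35912} = - \frac{717607 i \sqrt{67}}{17956}$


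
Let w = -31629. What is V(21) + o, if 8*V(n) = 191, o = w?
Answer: -252841/8 ≈ -31605.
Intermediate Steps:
o = -31629
V(n) = 191/8 (V(n) = (1/8)*191 = 191/8)
V(21) + o = 191/8 - 31629 = -252841/8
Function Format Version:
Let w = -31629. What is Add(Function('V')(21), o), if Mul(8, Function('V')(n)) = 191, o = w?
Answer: Rational(-252841, 8) ≈ -31605.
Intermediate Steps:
o = -31629
Function('V')(n) = Rational(191, 8) (Function('V')(n) = Mul(Rational(1, 8), 191) = Rational(191, 8))
Add(Function('V')(21), o) = Add(Rational(191, 8), -31629) = Rational(-252841, 8)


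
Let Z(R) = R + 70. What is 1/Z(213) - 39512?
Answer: -11181895/283 ≈ -39512.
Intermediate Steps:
Z(R) = 70 + R
1/Z(213) - 39512 = 1/(70 + 213) - 39512 = 1/283 - 39512 = -11181895/283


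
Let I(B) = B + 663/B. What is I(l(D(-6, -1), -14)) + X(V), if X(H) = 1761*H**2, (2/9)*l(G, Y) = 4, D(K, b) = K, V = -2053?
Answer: 44533672223/6 ≈ 7.4223e+9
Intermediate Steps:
l(G, Y) = 18 (l(G, Y) = (9/2)*4 = 18)
I(l(D(-6, -1), -14)) + X(V) = (18 + 663/18) + 1761*(-2053)**2 = (18 + 663*(1/18)) + 1761*4214809 = (18 + 221/6) + 7422278649 = 329/6 + 7422278649 = 44533672223/6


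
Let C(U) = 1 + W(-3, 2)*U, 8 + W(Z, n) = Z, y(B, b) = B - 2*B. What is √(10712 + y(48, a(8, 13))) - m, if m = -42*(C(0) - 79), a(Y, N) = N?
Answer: -3276 + 2*√2666 ≈ -3172.7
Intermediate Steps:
y(B, b) = -B
W(Z, n) = -8 + Z
C(U) = 1 - 11*U (C(U) = 1 + (-8 - 3)*U = 1 - 11*U)
m = 3276 (m = -42*((1 - 11*0) - 79) = -42*((1 + 0) - 79) = -42*(1 - 79) = -42*(-78) = 3276)
√(10712 + y(48, a(8, 13))) - m = √(10712 - 1*48) - 1*3276 = √(10712 - 48) - 3276 = √10664 - 3276 = 2*√2666 - 3276 = -3276 + 2*√2666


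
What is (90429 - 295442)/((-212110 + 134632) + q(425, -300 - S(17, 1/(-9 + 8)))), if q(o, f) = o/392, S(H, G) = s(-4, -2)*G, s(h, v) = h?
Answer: 80365096/30370951 ≈ 2.6461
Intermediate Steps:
S(H, G) = -4*G
q(o, f) = o/392 (q(o, f) = o*(1/392) = o/392)
(90429 - 295442)/((-212110 + 134632) + q(425, -300 - S(17, 1/(-9 + 8)))) = (90429 - 295442)/((-212110 + 134632) + (1/392)*425) = -205013/(-77478 + 425/392) = -205013/(-30370951/392) = -205013*(-392/30370951) = 80365096/30370951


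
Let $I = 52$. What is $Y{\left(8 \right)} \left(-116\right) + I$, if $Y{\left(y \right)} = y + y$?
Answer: $-1804$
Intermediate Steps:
$Y{\left(y \right)} = 2 y$
$Y{\left(8 \right)} \left(-116\right) + I = 2 \cdot 8 \left(-116\right) + 52 = 16 \left(-116\right) + 52 = -1856 + 52 = -1804$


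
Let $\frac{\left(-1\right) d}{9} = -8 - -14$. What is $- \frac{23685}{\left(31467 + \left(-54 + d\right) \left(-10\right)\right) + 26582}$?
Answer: $- \frac{23685}{59129} \approx -0.40056$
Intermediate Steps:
$d = -54$ ($d = - 9 \left(-8 - -14\right) = - 9 \left(-8 + 14\right) = \left(-9\right) 6 = -54$)
$- \frac{23685}{\left(31467 + \left(-54 + d\right) \left(-10\right)\right) + 26582} = - \frac{23685}{\left(31467 + \left(-54 - 54\right) \left(-10\right)\right) + 26582} = - \frac{23685}{\left(31467 - -1080\right) + 26582} = - \frac{23685}{\left(31467 + 1080\right) + 26582} = - \frac{23685}{32547 + 26582} = - \frac{23685}{59129}$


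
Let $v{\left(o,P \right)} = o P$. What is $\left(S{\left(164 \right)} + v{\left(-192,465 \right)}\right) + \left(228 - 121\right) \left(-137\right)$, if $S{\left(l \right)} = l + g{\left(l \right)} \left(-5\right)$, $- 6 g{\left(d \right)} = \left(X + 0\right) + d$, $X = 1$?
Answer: $- \frac{207275}{2} \approx -1.0364 \cdot 10^{5}$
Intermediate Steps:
$v{\left(o,P \right)} = P o$
$g{\left(d \right)} = - \frac{1}{6} - \frac{d}{6}$ ($g{\left(d \right)} = - \frac{\left(1 + 0\right) + d}{6} = - \frac{1 + d}{6} = - \frac{1}{6} - \frac{d}{6}$)
$S{\left(l \right)} = \frac{5}{6} + \frac{11 l}{6}$ ($S{\left(l \right)} = l + \left(- \frac{1}{6} - \frac{l}{6}\right) \left(-5\right) = l + \left(\frac{5}{6} + \frac{5 l}{6}\right) = \frac{5}{6} + \frac{11 l}{6}$)
$\left(S{\left(164 \right)} + v{\left(-192,465 \right)}\right) + \left(228 - 121\right) \left(-137\right) = \left(\left(\frac{5}{6} + \frac{11}{6} \cdot 164\right) + 465 \left(-192\right)\right) + \left(228 - 121\right) \left(-137\right) = \left(\left(\frac{5}{6} + \frac{902}{3}\right) - 89280\right) + 107 \left(-137\right) = \left(\frac{603}{2} - 89280\right) - 14659 = - \frac{177957}{2} - 14659 = - \frac{207275}{2}$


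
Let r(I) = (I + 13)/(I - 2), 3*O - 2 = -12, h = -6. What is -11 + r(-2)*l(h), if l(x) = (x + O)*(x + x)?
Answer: -319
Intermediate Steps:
O = -10/3 (O = ⅔ + (⅓)*(-12) = ⅔ - 4 = -10/3 ≈ -3.3333)
l(x) = 2*x*(-10/3 + x) (l(x) = (x - 10/3)*(x + x) = (-10/3 + x)*(2*x) = 2*x*(-10/3 + x))
r(I) = (13 + I)/(-2 + I)
-11 + r(-2)*l(h) = -11 + ((13 - 2)/(-2 - 2))*((⅔)*(-6)*(-10 + 3*(-6))) = -11 + (11/(-4))*((⅔)*(-6)*(-10 - 18)) = -11 + (-¼*11)*((⅔)*(-6)*(-28)) = -11 - 11/4*112 = -11 - 308 = -319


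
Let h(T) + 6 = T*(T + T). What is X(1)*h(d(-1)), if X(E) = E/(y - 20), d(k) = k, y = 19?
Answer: 4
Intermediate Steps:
X(E) = -E (X(E) = E/(19 - 20) = E/(-1) = -E)
h(T) = -6 + 2*T**2 (h(T) = -6 + T*(T + T) = -6 + T*(2*T) = -6 + 2*T**2)
X(1)*h(d(-1)) = (-1*1)*(-6 + 2*(-1)**2) = -(-6 + 2*1) = -(-6 + 2) = -1*(-4) = 4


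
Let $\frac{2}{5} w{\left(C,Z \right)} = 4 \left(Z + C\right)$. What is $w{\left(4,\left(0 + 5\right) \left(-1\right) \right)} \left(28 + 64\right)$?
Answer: $-920$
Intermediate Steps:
$w{\left(C,Z \right)} = 10 C + 10 Z$ ($w{\left(C,Z \right)} = \frac{5 \cdot 4 \left(Z + C\right)}{2} = \frac{5 \cdot 4 \left(C + Z\right)}{2} = \frac{5 \left(4 C + 4 Z\right)}{2} = 10 C + 10 Z$)
$w{\left(4,\left(0 + 5\right) \left(-1\right) \right)} \left(28 + 64\right) = \left(10 \cdot 4 + 10 \left(0 + 5\right) \left(-1\right)\right) \left(28 + 64\right) = \left(40 + 10 \cdot 5 \left(-1\right)\right) 92 = \left(40 + 10 \left(-5\right)\right) 92 = \left(40 - 50\right) 92 = \left(-10\right) 92 = -920$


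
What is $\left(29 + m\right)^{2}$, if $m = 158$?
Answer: $34969$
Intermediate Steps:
$\left(29 + m\right)^{2} = \left(29 + 158\right)^{2} = 187^{2} = 34969$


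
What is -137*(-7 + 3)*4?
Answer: 2192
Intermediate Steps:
-137*(-7 + 3)*4 = -(-548)*4 = -137*(-16) = 2192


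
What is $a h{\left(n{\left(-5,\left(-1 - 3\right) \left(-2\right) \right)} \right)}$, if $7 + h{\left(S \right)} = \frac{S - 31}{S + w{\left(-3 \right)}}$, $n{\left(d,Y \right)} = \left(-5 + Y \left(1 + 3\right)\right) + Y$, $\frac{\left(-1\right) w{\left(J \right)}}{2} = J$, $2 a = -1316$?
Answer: $\frac{186214}{41} \approx 4541.8$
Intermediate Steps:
$a = -658$ ($a = \frac{1}{2} \left(-1316\right) = -658$)
$w{\left(J \right)} = - 2 J$
$n{\left(d,Y \right)} = -5 + 5 Y$ ($n{\left(d,Y \right)} = \left(-5 + Y 4\right) + Y = \left(-5 + 4 Y\right) + Y = -5 + 5 Y$)
$h{\left(S \right)} = -7 + \frac{-31 + S}{6 + S}$ ($h{\left(S \right)} = -7 + \frac{S - 31}{S - -6} = -7 + \frac{-31 + S}{S + 6} = -7 + \frac{-31 + S}{6 + S}$)
$a h{\left(n{\left(-5,\left(-1 - 3\right) \left(-2\right) \right)} \right)} = - 658 \frac{-73 - 6 \left(-5 + 5 \left(-1 - 3\right) \left(-2\right)\right)}{6 - \left(5 - 5 \left(-1 - 3\right) \left(-2\right)\right)} = - 658 \frac{-73 - 6 \left(-5 + 5 \left(\left(-4\right) \left(-2\right)\right)\right)}{6 - \left(5 - 5 \left(\left(-4\right) \left(-2\right)\right)\right)} = - 658 \frac{-73 - 6 \left(-5 + 5 \cdot 8\right)}{6 + \left(-5 + 5 \cdot 8\right)} = - 658 \frac{-73 - 6 \left(-5 + 40\right)}{6 + \left(-5 + 40\right)} = - 658 \frac{-73 - 210}{6 + 35} = - 658 \frac{-73 - 210}{41} = - 658 \cdot \frac{1}{41} \left(-283\right) = \left(-658\right) \left(- \frac{283}{41}\right) = \frac{186214}{41}$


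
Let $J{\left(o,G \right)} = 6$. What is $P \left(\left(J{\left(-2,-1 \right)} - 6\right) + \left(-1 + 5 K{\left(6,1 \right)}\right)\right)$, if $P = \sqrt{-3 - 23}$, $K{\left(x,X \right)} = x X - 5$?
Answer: $4 i \sqrt{26} \approx 20.396 i$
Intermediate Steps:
$K{\left(x,X \right)} = -5 + X x$ ($K{\left(x,X \right)} = X x - 5 = -5 + X x$)
$P = i \sqrt{26}$ ($P = \sqrt{-3 - 23} = \sqrt{-26} = i \sqrt{26} \approx 5.099 i$)
$P \left(\left(J{\left(-2,-1 \right)} - 6\right) + \left(-1 + 5 K{\left(6,1 \right)}\right)\right) = i \sqrt{26} \left(\left(6 - 6\right) - \left(1 - 5 \left(-5 + 1 \cdot 6\right)\right)\right) = i \sqrt{26} \left(0 - \left(1 - 5 \left(-5 + 6\right)\right)\right) = i \sqrt{26} \left(0 + \left(-1 + 5 \cdot 1\right)\right) = i \sqrt{26} \left(0 + \left(-1 + 5\right)\right) = i \sqrt{26} \left(0 + 4\right) = i \sqrt{26} \cdot 4 = 4 i \sqrt{26}$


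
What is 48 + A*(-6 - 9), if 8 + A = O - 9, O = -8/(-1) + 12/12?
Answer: 168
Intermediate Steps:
O = 9 (O = -8*(-1) + 12*(1/12) = 8 + 1 = 9)
A = -8 (A = -8 + (9 - 9) = -8 + 0 = -8)
48 + A*(-6 - 9) = 48 - 8*(-6 - 9) = 48 - 8*(-15) = 48 + 120 = 168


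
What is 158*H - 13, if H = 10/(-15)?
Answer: -355/3 ≈ -118.33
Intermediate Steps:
H = -⅔ (H = 10*(-1/15) = -⅔ ≈ -0.66667)
158*H - 13 = 158*(-⅔) - 13 = -316/3 - 13 = -355/3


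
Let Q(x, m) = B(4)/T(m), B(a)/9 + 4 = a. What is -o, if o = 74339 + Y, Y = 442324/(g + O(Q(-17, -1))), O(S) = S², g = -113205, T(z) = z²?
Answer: -8415104171/113205 ≈ -74335.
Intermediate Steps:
B(a) = -36 + 9*a
Q(x, m) = 0 (Q(x, m) = (-36 + 9*4)/(m²) = (-36 + 36)/m² = 0/m² = 0)
Y = -442324/113205 (Y = 442324/(-113205 + 0²) = 442324/(-113205 + 0) = 442324/(-113205) = 442324*(-1/113205) = -442324/113205 ≈ -3.9073)
o = 8415104171/113205 (o = 74339 - 442324/113205 = 8415104171/113205 ≈ 74335.)
-o = -1*8415104171/113205 = -8415104171/113205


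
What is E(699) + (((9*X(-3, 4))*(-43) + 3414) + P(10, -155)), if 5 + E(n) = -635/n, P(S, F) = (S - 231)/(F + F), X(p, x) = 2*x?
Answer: 67781599/216690 ≈ 312.80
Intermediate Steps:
P(S, F) = (-231 + S)/(2*F) (P(S, F) = (-231 + S)/((2*F)) = (-231 + S)*(1/(2*F)) = (-231 + S)/(2*F))
E(n) = -5 - 635/n
E(699) + (((9*X(-3, 4))*(-43) + 3414) + P(10, -155)) = (-5 - 635/699) + (((9*(2*4))*(-43) + 3414) + (½)*(-231 + 10)/(-155)) = (-5 - 635*1/699) + (((9*8)*(-43) + 3414) + (½)*(-1/155)*(-221)) = (-5 - 635/699) + ((72*(-43) + 3414) + 221/310) = -4130/699 + ((-3096 + 3414) + 221/310) = -4130/699 + (318 + 221/310) = -4130/699 + 98801/310 = 67781599/216690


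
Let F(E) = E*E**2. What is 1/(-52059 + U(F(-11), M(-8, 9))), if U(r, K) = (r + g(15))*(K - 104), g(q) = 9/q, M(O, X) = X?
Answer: 1/74329 ≈ 1.3454e-5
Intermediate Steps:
F(E) = E**3
U(r, K) = (-104 + K)*(3/5 + r) (U(r, K) = (r + 9/15)*(K - 104) = (r + 9*(1/15))*(-104 + K) = (r + 3/5)*(-104 + K) = (3/5 + r)*(-104 + K) = (-104 + K)*(3/5 + r))
1/(-52059 + U(F(-11), M(-8, 9))) = 1/(-52059 + (-312/5 - 104*(-11)**3 + (3/5)*9 + 9*(-11)**3)) = 1/(-52059 + (-312/5 - 104*(-1331) + 27/5 + 9*(-1331))) = 1/(-52059 + (-312/5 + 138424 + 27/5 - 11979)) = 1/(-52059 + 126388) = 1/74329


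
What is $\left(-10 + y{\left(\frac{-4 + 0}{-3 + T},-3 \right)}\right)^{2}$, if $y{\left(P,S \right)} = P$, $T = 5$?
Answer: $144$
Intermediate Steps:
$\left(-10 + y{\left(\frac{-4 + 0}{-3 + T},-3 \right)}\right)^{2} = \left(-10 + \frac{-4 + 0}{-3 + 5}\right)^{2} = \left(-10 - \frac{4}{2}\right)^{2} = \left(-10 - 2\right)^{2} = \left(-12\right)^{2} = 144$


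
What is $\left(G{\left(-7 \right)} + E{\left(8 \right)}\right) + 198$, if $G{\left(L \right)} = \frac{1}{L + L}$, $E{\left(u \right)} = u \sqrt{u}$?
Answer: $\frac{2771}{14} + 16 \sqrt{2} \approx 220.56$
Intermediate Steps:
$E{\left(u \right)} = u^{\frac{3}{2}}$
$G{\left(L \right)} = \frac{1}{2 L}$
$\left(G{\left(-7 \right)} + E{\left(8 \right)}\right) + 198 = \left(\frac{1}{2 \left(-7\right)} + 8^{\frac{3}{2}}\right) + 198 = \left(\frac{1}{2} \left(- \frac{1}{7}\right) + 16 \sqrt{2}\right) + 198 = \left(- \frac{1}{14} + 16 \sqrt{2}\right) + 198 = \frac{2771}{14} + 16 \sqrt{2}$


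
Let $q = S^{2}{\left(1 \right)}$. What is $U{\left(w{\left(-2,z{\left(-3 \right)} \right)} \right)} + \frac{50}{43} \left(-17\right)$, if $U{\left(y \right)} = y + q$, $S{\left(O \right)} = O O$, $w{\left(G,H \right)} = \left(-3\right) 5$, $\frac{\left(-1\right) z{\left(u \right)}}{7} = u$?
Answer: $- \frac{1452}{43} \approx -33.767$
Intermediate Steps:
$z{\left(u \right)} = - 7 u$
$w{\left(G,H \right)} = -15$
$S{\left(O \right)} = O^{2}$
$q = 1$ ($q = \left(1^{2}\right)^{2} = 1^{2} = 1$)
$U{\left(y \right)} = 1 + y$ ($U{\left(y \right)} = y + 1 = 1 + y$)
$U{\left(w{\left(-2,z{\left(-3 \right)} \right)} \right)} + \frac{50}{43} \left(-17\right) = \left(1 - 15\right) + \frac{50}{43} \left(-17\right) = -14 + 50 \cdot \frac{1}{43} \left(-17\right) = -14 + \frac{50}{43} \left(-17\right) = -14 - \frac{850}{43} = - \frac{1452}{43}$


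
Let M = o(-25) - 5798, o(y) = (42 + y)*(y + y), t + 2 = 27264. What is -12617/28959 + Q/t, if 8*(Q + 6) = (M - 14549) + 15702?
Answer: -2912236969/6315842064 ≈ -0.46110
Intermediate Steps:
t = 27262 (t = -2 + 27264 = 27262)
o(y) = 2*y*(42 + y) (o(y) = (42 + y)*(2*y) = 2*y*(42 + y))
M = -6648 (M = 2*(-25)*(42 - 25) - 5798 = 2*(-25)*17 - 5798 = -850 - 5798 = -6648)
Q = -5543/8 (Q = -6 + ((-6648 - 14549) + 15702)/8 = -6 + (-21197 + 15702)/8 = -6 + (1/8)*(-5495) = -6 - 5495/8 = -5543/8 ≈ -692.88)
-12617/28959 + Q/t = -12617/28959 - 5543/8/27262 = -12617*1/28959 - 5543/8*1/27262 = -12617/28959 - 5543/218096 = -2912236969/6315842064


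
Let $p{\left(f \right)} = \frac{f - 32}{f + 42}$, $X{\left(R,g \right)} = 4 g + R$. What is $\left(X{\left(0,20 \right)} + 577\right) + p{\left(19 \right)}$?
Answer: $\frac{40064}{61} \approx 656.79$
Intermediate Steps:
$X{\left(R,g \right)} = R + 4 g$
$p{\left(f \right)} = \frac{-32 + f}{42 + f}$
$\left(X{\left(0,20 \right)} + 577\right) + p{\left(19 \right)} = \left(\left(0 + 4 \cdot 20\right) + 577\right) + \frac{-32 + 19}{42 + 19} = \left(\left(0 + 80\right) + 577\right) + \frac{1}{61} \left(-13\right) = \left(80 + 577\right) + \frac{1}{61} \left(-13\right) = 657 - \frac{13}{61} = \frac{40064}{61}$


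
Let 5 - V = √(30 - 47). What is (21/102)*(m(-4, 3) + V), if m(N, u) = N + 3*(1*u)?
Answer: 35/17 - 7*I*√17/34 ≈ 2.0588 - 0.84888*I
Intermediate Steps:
V = 5 - I*√17 (V = 5 - √(30 - 47) = 5 - √(-17) = 5 - I*√17 ≈ 5.0 - 4.1231*I)
m(N, u) = N + 3*u
(21/102)*(m(-4, 3) + V) = (21/102)*((-4 + 3*3) + (5 - I*√17)) = (21*(1/102))*((-4 + 9) + (5 - I*√17)) = 7*(5 + (5 - I*√17))/34 = 7*(10 - I*√17)/34 = 35/17 - 7*I*√17/34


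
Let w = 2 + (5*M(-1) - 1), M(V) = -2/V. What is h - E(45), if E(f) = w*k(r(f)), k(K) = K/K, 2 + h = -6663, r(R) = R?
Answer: -6676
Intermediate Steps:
h = -6665 (h = -2 - 6663 = -6665)
k(K) = 1
w = 11 (w = 2 + (5*(-2/(-1)) - 1) = 2 + (5*(-2*(-1)) - 1) = 2 + (5*2 - 1) = 2 + (10 - 1) = 2 + 9 = 11)
E(f) = 11 (E(f) = 11*1 = 11)
h - E(45) = -6665 - 1*11 = -6665 - 11 = -6676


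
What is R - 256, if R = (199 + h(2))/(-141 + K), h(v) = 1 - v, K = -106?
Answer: -63430/247 ≈ -256.80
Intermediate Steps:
R = -198/247 (R = (199 + (1 - 1*2))/(-141 - 106) = (199 + (1 - 2))/(-247) = (199 - 1)*(-1/247) = 198*(-1/247) = -198/247 ≈ -0.80162)
R - 256 = -198/247 - 256 = -63430/247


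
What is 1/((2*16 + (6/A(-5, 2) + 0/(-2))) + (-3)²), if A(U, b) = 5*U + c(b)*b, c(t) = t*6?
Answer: 1/35 ≈ 0.028571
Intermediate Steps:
c(t) = 6*t
A(U, b) = 5*U + 6*b² (A(U, b) = 5*U + (6*b)*b = 5*U + 6*b²)
1/((2*16 + (6/A(-5, 2) + 0/(-2))) + (-3)²) = 1/((2*16 + (6/(5*(-5) + 6*2²) + 0/(-2))) + (-3)²) = 1/((32 + (6/(-25 + 6*4) + 0*(-½))) + 9) = 1/((32 + (6/(-25 + 24) + 0)) + 9) = 1/((32 + (6/(-1) + 0)) + 9) = 1/((32 + (6*(-1) + 0)) + 9) = 1/((32 + (-6 + 0)) + 9) = 1/((32 - 6) + 9) = 1/(26 + 9) = 1/35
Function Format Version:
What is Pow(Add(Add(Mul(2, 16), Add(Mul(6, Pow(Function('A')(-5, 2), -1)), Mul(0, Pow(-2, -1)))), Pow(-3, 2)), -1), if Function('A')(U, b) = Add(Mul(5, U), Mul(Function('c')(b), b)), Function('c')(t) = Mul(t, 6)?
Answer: Rational(1, 35) ≈ 0.028571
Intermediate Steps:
Function('c')(t) = Mul(6, t)
Function('A')(U, b) = Add(Mul(5, U), Mul(6, Pow(b, 2))) (Function('A')(U, b) = Add(Mul(5, U), Mul(Mul(6, b), b)) = Add(Mul(5, U), Mul(6, Pow(b, 2))))
Pow(Add(Add(Mul(2, 16), Add(Mul(6, Pow(Function('A')(-5, 2), -1)), Mul(0, Pow(-2, -1)))), Pow(-3, 2)), -1) = Pow(Add(Add(Mul(2, 16), Add(Mul(6, Pow(Add(Mul(5, -5), Mul(6, Pow(2, 2))), -1)), Mul(0, Pow(-2, -1)))), Pow(-3, 2)), -1) = Pow(Add(Add(32, Add(Mul(6, Pow(Add(-25, Mul(6, 4)), -1)), Mul(0, Rational(-1, 2)))), 9), -1) = Pow(Add(Add(32, Add(Mul(6, Pow(Add(-25, 24), -1)), 0)), 9), -1) = Pow(Add(Add(32, Add(Mul(6, Pow(-1, -1)), 0)), 9), -1) = Pow(Add(Add(32, Add(Mul(6, -1), 0)), 9), -1) = Pow(Add(Add(32, Add(-6, 0)), 9), -1) = Pow(Add(Add(32, -6), 9), -1) = Pow(Add(26, 9), -1) = Pow(35, -1) = Rational(1, 35)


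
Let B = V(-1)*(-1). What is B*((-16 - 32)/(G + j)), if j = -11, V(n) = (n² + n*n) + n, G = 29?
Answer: 8/3 ≈ 2.6667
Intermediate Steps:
V(n) = n + 2*n² (V(n) = (n² + n²) + n = 2*n² + n = n + 2*n²)
B = -1 (B = -(1 + 2*(-1))*(-1) = -(1 - 2)*(-1) = -1*(-1)*(-1) = 1*(-1) = -1)
B*((-16 - 32)/(G + j)) = -(-16 - 32)/(29 - 11) = -(-48)/18 = -1*(-8/3) = 8/3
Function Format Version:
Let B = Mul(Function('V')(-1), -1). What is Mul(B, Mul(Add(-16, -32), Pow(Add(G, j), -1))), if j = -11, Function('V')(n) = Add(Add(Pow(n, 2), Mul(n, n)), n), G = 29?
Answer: Rational(8, 3) ≈ 2.6667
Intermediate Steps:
Function('V')(n) = Add(n, Mul(2, Pow(n, 2))) (Function('V')(n) = Add(Add(Pow(n, 2), Pow(n, 2)), n) = Add(Mul(2, Pow(n, 2)), n) = Add(n, Mul(2, Pow(n, 2))))
B = -1 (B = Mul(Mul(-1, Add(1, Mul(2, -1))), -1) = Mul(Mul(-1, Add(1, -2)), -1) = Mul(Mul(-1, -1), -1) = Mul(1, -1) = -1)
Mul(B, Mul(Add(-16, -32), Pow(Add(G, j), -1))) = Mul(-1, Mul(Add(-16, -32), Pow(Add(29, -11), -1))) = Mul(-1, Mul(-48, Pow(18, -1))) = Mul(-1, Mul(-48, Rational(1, 18))) = Mul(-1, Rational(-8, 3)) = Rational(8, 3)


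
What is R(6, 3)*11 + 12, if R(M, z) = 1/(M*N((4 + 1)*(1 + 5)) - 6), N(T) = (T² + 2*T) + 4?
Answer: 69347/5778 ≈ 12.002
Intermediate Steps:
N(T) = 4 + T² + 2*T
R(M, z) = 1/(-6 + 964*M) (R(M, z) = 1/(M*(4 + ((4 + 1)*(1 + 5))² + 2*((4 + 1)*(1 + 5))) - 6) = 1/(M*(4 + (5*6)² + 2*(5*6)) - 6) = 1/(M*(4 + 30² + 2*30) - 6) = 1/(M*(4 + 900 + 60) - 6) = 1/(M*964 - 6) = 1/(964*M - 6) = 1/(-6 + 964*M))
R(6, 3)*11 + 12 = (1/(2*(-3 + 482*6)))*11 + 12 = (1/(2*(-3 + 2892)))*11 + 12 = ((½)/2889)*11 + 12 = ((½)*(1/2889))*11 + 12 = (1/5778)*11 + 12 = 11/5778 + 12 = 69347/5778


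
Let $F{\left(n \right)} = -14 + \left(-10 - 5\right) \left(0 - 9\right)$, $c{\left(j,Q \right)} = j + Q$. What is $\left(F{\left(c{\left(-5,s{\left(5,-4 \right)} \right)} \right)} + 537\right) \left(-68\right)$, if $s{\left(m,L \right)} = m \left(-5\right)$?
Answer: $-44744$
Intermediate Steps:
$s{\left(m,L \right)} = - 5 m$
$c{\left(j,Q \right)} = Q + j$
$F{\left(n \right)} = 121$ ($F{\left(n \right)} = -14 - -135 = -14 + 135 = 121$)
$\left(F{\left(c{\left(-5,s{\left(5,-4 \right)} \right)} \right)} + 537\right) \left(-68\right) = \left(121 + 537\right) \left(-68\right) = 658 \left(-68\right) = -44744$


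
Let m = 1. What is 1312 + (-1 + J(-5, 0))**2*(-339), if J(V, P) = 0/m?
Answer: 973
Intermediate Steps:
J(V, P) = 0 (J(V, P) = 0/1 = 0*1 = 0)
1312 + (-1 + J(-5, 0))**2*(-339) = 1312 + (-1 + 0)**2*(-339) = 1312 + (-1)**2*(-339) = 1312 + 1*(-339) = 1312 - 339 = 973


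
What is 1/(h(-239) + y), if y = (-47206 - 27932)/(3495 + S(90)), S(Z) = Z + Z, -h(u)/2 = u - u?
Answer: -175/3578 ≈ -0.048910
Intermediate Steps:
h(u) = 0 (h(u) = -2*(u - u) = -2*0 = 0)
S(Z) = 2*Z
y = -3578/175 (y = (-47206 - 27932)/(3495 + 2*90) = -75138/(3495 + 180) = -75138/3675 = -75138*1/3675 = -3578/175 ≈ -20.446)
1/(h(-239) + y) = 1/(0 - 3578/175) = 1/(-3578/175) = -175/3578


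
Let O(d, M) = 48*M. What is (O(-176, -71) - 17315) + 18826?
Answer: -1897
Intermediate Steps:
(O(-176, -71) - 17315) + 18826 = (48*(-71) - 17315) + 18826 = (-3408 - 17315) + 18826 = -20723 + 18826 = -1897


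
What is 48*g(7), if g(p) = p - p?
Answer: 0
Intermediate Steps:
g(p) = 0
48*g(7) = 48*0 = 0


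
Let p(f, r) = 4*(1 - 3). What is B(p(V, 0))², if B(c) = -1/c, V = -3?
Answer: 1/64 ≈ 0.015625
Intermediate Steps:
p(f, r) = -8 (p(f, r) = 4*(-2) = -8)
B(p(V, 0))² = (-1/(-8))² = (-1*(-⅛))² = (⅛)² = 1/64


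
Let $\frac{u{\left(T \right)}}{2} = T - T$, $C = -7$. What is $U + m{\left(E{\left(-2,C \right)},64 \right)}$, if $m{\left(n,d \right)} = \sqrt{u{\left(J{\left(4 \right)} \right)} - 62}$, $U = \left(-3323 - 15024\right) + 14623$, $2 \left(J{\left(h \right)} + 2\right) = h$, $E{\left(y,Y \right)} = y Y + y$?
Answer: $-3724 + i \sqrt{62} \approx -3724.0 + 7.874 i$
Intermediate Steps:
$E{\left(y,Y \right)} = y + Y y$ ($E{\left(y,Y \right)} = Y y + y = y + Y y$)
$J{\left(h \right)} = -2 + \frac{h}{2}$
$u{\left(T \right)} = 0$ ($u{\left(T \right)} = 2 \left(T - T\right) = 2 \cdot 0 = 0$)
$U = -3724$ ($U = -18347 + 14623 = -3724$)
$m{\left(n,d \right)} = i \sqrt{62}$ ($m{\left(n,d \right)} = \sqrt{0 - 62} = \sqrt{-62} = i \sqrt{62}$)
$U + m{\left(E{\left(-2,C \right)},64 \right)} = -3724 + i \sqrt{62}$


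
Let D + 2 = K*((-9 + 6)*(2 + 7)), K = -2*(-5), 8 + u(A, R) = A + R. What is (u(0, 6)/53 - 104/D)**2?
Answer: 385641/3247204 ≈ 0.11876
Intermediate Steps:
u(A, R) = -8 + A + R (u(A, R) = -8 + (A + R) = -8 + A + R)
K = 10
D = -272 (D = -2 + 10*((-9 + 6)*(2 + 7)) = -2 + 10*(-3*9) = -2 + 10*(-27) = -2 - 270 = -272)
(u(0, 6)/53 - 104/D)**2 = ((-8 + 0 + 6)/53 - 104/(-272))**2 = (-2*1/53 - 104*(-1/272))**2 = (-2/53 + 13/34)**2 = (621/1802)**2 = 385641/3247204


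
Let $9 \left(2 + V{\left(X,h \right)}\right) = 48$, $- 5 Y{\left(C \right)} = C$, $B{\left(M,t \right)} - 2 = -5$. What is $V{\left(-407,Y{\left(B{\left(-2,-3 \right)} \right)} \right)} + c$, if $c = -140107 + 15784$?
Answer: $- \frac{372959}{3} \approx -1.2432 \cdot 10^{5}$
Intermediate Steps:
$B{\left(M,t \right)} = -3$ ($B{\left(M,t \right)} = 2 - 5 = -3$)
$Y{\left(C \right)} = - \frac{C}{5}$
$V{\left(X,h \right)} = \frac{10}{3}$ ($V{\left(X,h \right)} = -2 + \frac{1}{9} \cdot 48 = -2 + \frac{16}{3} = \frac{10}{3}$)
$c = -124323$
$V{\left(-407,Y{\left(B{\left(-2,-3 \right)} \right)} \right)} + c = \frac{10}{3} - 124323 = - \frac{372959}{3}$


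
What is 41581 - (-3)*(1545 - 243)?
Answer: 45487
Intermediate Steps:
41581 - (-3)*(1545 - 243) = 41581 - (-3)*1302 = 41581 - 1*(-3906) = 41581 + 3906 = 45487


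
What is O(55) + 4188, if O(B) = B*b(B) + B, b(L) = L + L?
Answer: 10293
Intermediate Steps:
b(L) = 2*L
O(B) = B + 2*B**2 (O(B) = B*(2*B) + B = 2*B**2 + B = B + 2*B**2)
O(55) + 4188 = 55*(1 + 2*55) + 4188 = 55*(1 + 110) + 4188 = 55*111 + 4188 = 6105 + 4188 = 10293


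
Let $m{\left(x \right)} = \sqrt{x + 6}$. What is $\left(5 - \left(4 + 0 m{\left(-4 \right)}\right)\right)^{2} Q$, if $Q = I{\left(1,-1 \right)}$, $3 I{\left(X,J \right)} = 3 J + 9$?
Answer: $2$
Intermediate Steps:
$I{\left(X,J \right)} = 3 + J$ ($I{\left(X,J \right)} = \frac{3 J + 9}{3} = \frac{9 + 3 J}{3} = 3 + J$)
$m{\left(x \right)} = \sqrt{6 + x}$
$Q = 2$ ($Q = 3 - 1 = 2$)
$\left(5 - \left(4 + 0 m{\left(-4 \right)}\right)\right)^{2} Q = \left(5 - \left(4 + 0 \sqrt{6 - 4}\right)\right)^{2} \cdot 2 = \left(5 - \left(4 + 0 \sqrt{2}\right)\right)^{2} \cdot 2 = \left(5 + \left(-4 + 0\right)\right)^{2} \cdot 2 = \left(5 - 4\right)^{2} \cdot 2 = 1^{2} \cdot 2 = 1 \cdot 2 = 2$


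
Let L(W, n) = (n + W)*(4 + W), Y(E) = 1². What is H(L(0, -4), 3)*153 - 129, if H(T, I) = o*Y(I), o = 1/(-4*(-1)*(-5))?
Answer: -2733/20 ≈ -136.65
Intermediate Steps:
Y(E) = 1
o = -1/20 (o = 1/(4*(-5)) = 1/(-20) = -1/20 ≈ -0.050000)
L(W, n) = (4 + W)*(W + n) (L(W, n) = (W + n)*(4 + W) = (4 + W)*(W + n))
H(T, I) = -1/20 (H(T, I) = -1/20*1 = -1/20)
H(L(0, -4), 3)*153 - 129 = -1/20*153 - 129 = -153/20 - 129 = -2733/20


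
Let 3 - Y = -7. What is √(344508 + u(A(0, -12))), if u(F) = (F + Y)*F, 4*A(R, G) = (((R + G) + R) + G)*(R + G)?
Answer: 2*√87603 ≈ 591.96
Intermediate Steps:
Y = 10 (Y = 3 - 1*(-7) = 3 + 7 = 10)
A(R, G) = (G + R)*(2*G + 2*R)/4 (A(R, G) = ((((R + G) + R) + G)*(R + G))/4 = ((((G + R) + R) + G)*(G + R))/4 = (((G + 2*R) + G)*(G + R))/4 = ((2*G + 2*R)*(G + R))/4 = ((G + R)*(2*G + 2*R))/4 = (G + R)*(2*G + 2*R)/4)
u(F) = F*(10 + F) (u(F) = (F + 10)*F = (10 + F)*F = F*(10 + F))
√(344508 + u(A(0, -12))) = √(344508 + ((½)*(-12)² + (½)*0² - 12*0)*(10 + ((½)*(-12)² + (½)*0² - 12*0))) = √(344508 + ((½)*144 + (½)*0 + 0)*(10 + ((½)*144 + (½)*0 + 0))) = √(344508 + (72 + 0 + 0)*(10 + (72 + 0 + 0))) = √(344508 + 72*(10 + 72)) = √(344508 + 72*82) = √(344508 + 5904) = √350412 = 2*√87603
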